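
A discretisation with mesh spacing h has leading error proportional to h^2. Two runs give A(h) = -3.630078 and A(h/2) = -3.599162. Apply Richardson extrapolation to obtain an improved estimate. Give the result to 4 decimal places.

Extrapolated value = (4·A(h/2) − A(h)) / (4 − 1)
= (4·(-3.599162) − (-3.630078)) / 3
= -10.766570 / 3 = -3.588857

-3.5889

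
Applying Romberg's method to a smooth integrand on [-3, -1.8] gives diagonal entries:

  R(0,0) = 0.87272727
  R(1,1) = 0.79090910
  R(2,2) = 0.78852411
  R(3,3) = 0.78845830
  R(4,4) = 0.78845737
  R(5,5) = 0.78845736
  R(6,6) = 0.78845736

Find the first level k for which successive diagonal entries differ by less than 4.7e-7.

|R(1,1) − R(0,0)| = 0.08181817 ≥ 4.7e-7
|R(2,2) − R(1,1)| = 0.00238499 ≥ 4.7e-7
|R(3,3) − R(2,2)| = 0.00006581 ≥ 4.7e-7
|R(4,4) − R(3,3)| = 0.00000093 ≥ 4.7e-7
|R(5,5) − R(4,4)| = 0.00000001 < 4.7e-7

k = 5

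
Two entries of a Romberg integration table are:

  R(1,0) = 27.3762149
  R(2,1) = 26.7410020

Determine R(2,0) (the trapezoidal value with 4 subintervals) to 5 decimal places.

26.89981

From R(2,1) = (4·R(2,0) − R(1,0))/3, solve for R(2,0):
4·R(2,0) = 3·26.7410020 + 27.3762149 = 107.5992209
R(2,0) = 26.8998052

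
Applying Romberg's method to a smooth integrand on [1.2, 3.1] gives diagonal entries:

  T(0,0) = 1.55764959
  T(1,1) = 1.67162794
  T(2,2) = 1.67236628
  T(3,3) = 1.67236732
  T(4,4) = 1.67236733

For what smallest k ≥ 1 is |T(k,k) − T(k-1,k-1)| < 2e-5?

k = 3

|T(1,1) − T(0,0)| = 0.11397835 ≥ 2e-5
|T(2,2) − T(1,1)| = 0.00073834 ≥ 2e-5
|T(3,3) − T(2,2)| = 0.00000104 < 2e-5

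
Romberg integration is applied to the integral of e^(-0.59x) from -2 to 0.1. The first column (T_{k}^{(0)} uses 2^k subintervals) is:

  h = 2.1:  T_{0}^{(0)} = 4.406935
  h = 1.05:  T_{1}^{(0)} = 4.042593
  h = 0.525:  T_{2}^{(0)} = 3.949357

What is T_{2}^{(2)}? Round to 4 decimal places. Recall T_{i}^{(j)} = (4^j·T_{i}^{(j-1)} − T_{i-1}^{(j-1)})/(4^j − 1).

Richardson extrapolation on the trapezoidal column (denominator 4−1=3):
T_{1}^{(1)} = (4·4.042593 − 4.406935) / 3 = 3.921146
T_{2}^{(1)} = (4·3.949357 − 4.042593) / 3 = 3.918278
T_{2}^{(2)} = 3.918278 + (3.918278 − 3.921146)/15 = 3.918087
(Column j=1 coincides with Simpson's rule on the same nodes.)

3.9181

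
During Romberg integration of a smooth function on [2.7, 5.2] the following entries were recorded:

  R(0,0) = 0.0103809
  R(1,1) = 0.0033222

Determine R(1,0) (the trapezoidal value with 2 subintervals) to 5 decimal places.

From R(1,1) = (4·R(1,0) − R(0,0))/3, solve for R(1,0):
4·R(1,0) = 3·0.0033222 + 0.0103809 = 0.0203475
R(1,0) = 0.0050869

0.00509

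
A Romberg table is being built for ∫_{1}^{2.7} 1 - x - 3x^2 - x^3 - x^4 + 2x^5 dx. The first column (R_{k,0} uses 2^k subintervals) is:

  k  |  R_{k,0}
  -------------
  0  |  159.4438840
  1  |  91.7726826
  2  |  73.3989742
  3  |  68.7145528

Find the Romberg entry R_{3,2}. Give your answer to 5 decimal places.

R_{2,1} = (4·73.3989742 − 91.7726826) / 3 = 67.2744047
R_{3,1} = 68.7145528 + (68.7145528 − 73.3989742)/3 = 67.1530790
R_{3,2} = 67.1530790 + (67.1530790 − 67.2744047)/15 = 67.1449906

67.14499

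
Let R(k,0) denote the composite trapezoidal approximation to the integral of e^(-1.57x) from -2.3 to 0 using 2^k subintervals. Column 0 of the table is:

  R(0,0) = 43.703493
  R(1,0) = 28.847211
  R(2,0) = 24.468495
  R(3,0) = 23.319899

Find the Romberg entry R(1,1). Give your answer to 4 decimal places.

Richardson extrapolation on the trapezoidal column (denominator 4−1=3):
R(1,1) = (4·28.847211 − 43.703493) / 3 = 23.895117

23.8951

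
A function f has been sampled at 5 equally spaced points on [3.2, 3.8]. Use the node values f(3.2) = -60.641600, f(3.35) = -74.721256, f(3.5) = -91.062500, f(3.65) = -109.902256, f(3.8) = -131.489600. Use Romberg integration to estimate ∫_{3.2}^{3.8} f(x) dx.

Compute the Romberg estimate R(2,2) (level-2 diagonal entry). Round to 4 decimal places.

R(0,0) (trapezoid, 1 panel, h=0.6000): -57.639360
R(1,0) (trapezoid, 2 panels, h=0.3000): -56.138430
R(2,0) (trapezoid, 4 panels, h=0.1500): -55.762742
R(1,1) = -56.138430 + (-56.138430 − (-57.639360))/3 = -55.638120
R(2,1) = -55.762742 + (-55.762742 − (-56.138430))/3 = -55.637513
R(2,2) = -55.637513 + (-55.637513 − (-55.638120))/15 = -55.637473

-55.6375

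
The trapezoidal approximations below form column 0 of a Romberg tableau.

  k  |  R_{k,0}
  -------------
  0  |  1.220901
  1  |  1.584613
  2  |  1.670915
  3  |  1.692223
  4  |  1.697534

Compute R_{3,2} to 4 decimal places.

Richardson extrapolation on the trapezoidal column (denominator 4−1=3):
R_{2,1} = (4·1.670915 − 1.584613) / 3 = 1.699682
R_{3,1} = 1.692223 + (1.692223 − 1.670915)/3 = 1.699326
R_{3,2} = (16·1.699326 − 1.699682) / 15 = 1.699302

1.6993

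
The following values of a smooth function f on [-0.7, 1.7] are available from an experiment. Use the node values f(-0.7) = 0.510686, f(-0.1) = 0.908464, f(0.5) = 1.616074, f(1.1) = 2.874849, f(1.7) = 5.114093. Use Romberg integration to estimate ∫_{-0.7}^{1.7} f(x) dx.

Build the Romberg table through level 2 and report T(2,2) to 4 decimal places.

T(0,0) (trapezoid, 1 panel, h=2.4000): 6.749735
T(1,0) (trapezoid, 2 panels, h=1.2000): 5.314156
T(2,0) (trapezoid, 4 panels, h=0.6000): 4.927066
T(1,1) = 5.314156 + (5.314156 − 6.749735)/3 = 4.835630
T(2,1) = 4.927066 + (4.927066 − 5.314156)/3 = 4.798036
T(2,2) = 4.798036 + (4.798036 − 4.835630)/15 = 4.795530

4.7955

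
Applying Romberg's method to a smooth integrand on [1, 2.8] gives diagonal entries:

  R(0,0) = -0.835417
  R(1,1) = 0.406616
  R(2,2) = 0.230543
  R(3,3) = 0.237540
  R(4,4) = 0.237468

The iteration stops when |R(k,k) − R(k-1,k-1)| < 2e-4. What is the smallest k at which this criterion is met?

|R(1,1) − R(0,0)| = 1.242033 ≥ 2e-4
|R(2,2) − R(1,1)| = 0.176073 ≥ 2e-4
|R(3,3) − R(2,2)| = 0.006997 ≥ 2e-4
|R(4,4) − R(3,3)| = 0.000072 < 2e-4

k = 4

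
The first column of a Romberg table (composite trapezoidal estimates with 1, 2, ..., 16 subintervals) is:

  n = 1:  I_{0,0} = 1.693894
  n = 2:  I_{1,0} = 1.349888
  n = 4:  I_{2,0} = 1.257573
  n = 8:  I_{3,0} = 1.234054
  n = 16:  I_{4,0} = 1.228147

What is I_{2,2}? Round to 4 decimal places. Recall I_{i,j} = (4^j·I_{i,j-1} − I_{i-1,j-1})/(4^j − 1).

1.2262

Richardson extrapolation on the trapezoidal column (denominator 4−1=3):
I_{1,1} = (4·1.349888 − 1.693894) / 3 = 1.235219
I_{2,1} = 1.257573 + (1.257573 − 1.349888)/3 = 1.226801
I_{2,2} = 1.226801 + (1.226801 − 1.235219)/15 = 1.226240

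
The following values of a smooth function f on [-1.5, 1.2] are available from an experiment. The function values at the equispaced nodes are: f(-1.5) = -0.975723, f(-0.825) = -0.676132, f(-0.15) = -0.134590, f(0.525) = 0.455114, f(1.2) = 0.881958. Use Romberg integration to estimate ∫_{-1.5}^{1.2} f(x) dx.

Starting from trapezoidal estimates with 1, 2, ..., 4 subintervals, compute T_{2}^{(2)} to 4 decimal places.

T_{0}^{(0)} (trapezoid, 1 panel, h=2.7000): -0.126583
T_{1}^{(0)} (trapezoid, 2 panels, h=1.3500): -0.244988
T_{2}^{(0)} (trapezoid, 4 panels, h=0.6750): -0.271681
T_{1}^{(1)} = -0.244988 + (-0.244988 − (-0.126583))/3 = -0.284456
T_{2}^{(1)} = -0.271681 + (-0.271681 − (-0.244988))/3 = -0.280579
T_{2}^{(2)} = -0.280579 + (-0.280579 − (-0.284456))/15 = -0.280321

-0.2803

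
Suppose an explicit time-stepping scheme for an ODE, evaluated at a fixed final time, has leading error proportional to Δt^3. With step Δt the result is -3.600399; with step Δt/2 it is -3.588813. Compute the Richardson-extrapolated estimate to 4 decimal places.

The leading error scales as Δt^3; refining by a factor of 2 reduces it by 2^3 = 8.
Extrapolated value = (8·A(Δt/2) − A(Δt)) / (8 − 1)
= (8·(-3.588813) − (-3.600399)) / 7
= -25.110105 / 7 = -3.587158

-3.5872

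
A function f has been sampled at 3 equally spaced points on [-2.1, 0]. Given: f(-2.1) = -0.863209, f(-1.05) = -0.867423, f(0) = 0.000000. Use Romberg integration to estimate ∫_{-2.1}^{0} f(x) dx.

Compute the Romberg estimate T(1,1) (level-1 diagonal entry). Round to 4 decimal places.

T(0,0) (trapezoid, 1 panel, h=2.1000): -0.906369
T(1,0) (trapezoid, 2 panels, h=1.0500): -1.363979
T(1,1) = -1.363979 + (-1.363979 − (-0.906369))/3 = -1.516516

-1.5165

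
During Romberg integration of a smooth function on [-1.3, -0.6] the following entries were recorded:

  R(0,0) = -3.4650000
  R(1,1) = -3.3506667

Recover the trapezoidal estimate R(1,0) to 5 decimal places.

From R(1,1) = (4·R(1,0) − R(0,0))/3, solve for R(1,0):
4·R(1,0) = 3·(-3.3506667) + (-3.4650000) = -13.5170001
R(1,0) = -3.3792500

-3.37925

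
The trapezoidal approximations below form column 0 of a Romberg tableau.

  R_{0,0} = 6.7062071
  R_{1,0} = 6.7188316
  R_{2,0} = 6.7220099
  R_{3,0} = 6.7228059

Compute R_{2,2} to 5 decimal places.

6.72307

Richardson extrapolation on the trapezoidal column (denominator 4−1=3):
R_{1,1} = (4·6.7188316 − 6.7062071) / 3 = 6.7230398
R_{2,1} = 6.7220099 + (6.7220099 − 6.7188316)/3 = 6.7230693
R_{2,2} = (16·6.7230693 − 6.7230398) / 15 = 6.7230713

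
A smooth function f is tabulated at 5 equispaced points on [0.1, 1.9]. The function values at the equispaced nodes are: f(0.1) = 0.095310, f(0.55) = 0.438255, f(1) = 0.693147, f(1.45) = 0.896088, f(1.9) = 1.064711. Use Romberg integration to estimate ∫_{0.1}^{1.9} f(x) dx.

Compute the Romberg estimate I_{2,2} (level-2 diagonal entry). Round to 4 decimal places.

1.1827

I_{0,0} (trapezoid, 1 panel, h=1.8000): 1.044019
I_{1,0} (trapezoid, 2 panels, h=0.9000): 1.145842
I_{2,0} (trapezoid, 4 panels, h=0.4500): 1.173375
I_{1,1} = 1.145842 + (1.145842 − 1.044019)/3 = 1.179783
I_{2,1} = 1.173375 + (1.173375 − 1.145842)/3 = 1.182553
I_{2,2} = 1.182553 + (1.182553 − 1.179783)/15 = 1.182738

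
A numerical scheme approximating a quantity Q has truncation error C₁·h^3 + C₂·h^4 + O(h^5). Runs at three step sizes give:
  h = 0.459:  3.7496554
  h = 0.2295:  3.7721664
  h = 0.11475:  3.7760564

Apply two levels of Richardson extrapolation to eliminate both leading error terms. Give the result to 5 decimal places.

3.77669

First eliminate the h^3 term (factor 2^3 = 8):
  B₁ = (8·3.7721664 − 3.7496554)/7 = 3.7753823
  B₂ = (8·3.7760564 − 3.7721664)/7 = 3.7766121
Then eliminate the h^4 term (factor 2^4 = 16):
  (16·3.7766121 − 3.7753823)/15 = 3.7766941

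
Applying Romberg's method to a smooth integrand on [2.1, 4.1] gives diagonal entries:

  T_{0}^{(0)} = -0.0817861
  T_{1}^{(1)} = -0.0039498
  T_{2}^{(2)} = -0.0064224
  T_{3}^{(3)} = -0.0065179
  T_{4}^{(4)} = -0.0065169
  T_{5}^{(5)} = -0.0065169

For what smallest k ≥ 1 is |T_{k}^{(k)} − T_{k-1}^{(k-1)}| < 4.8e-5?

|T_{1}^{(1)} − T_{0}^{(0)}| = 0.0778363 ≥ 4.8e-5
|T_{2}^{(2)} − T_{1}^{(1)}| = 0.0024726 ≥ 4.8e-5
|T_{3}^{(3)} − T_{2}^{(2)}| = 0.0000955 ≥ 4.8e-5
|T_{4}^{(4)} − T_{3}^{(3)}| = 0.0000010 < 4.8e-5

k = 4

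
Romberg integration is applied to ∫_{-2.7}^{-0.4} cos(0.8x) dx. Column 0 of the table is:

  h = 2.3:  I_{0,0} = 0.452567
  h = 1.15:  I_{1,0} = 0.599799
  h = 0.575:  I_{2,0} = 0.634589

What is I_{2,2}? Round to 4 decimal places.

0.6460

Richardson extrapolation on the trapezoidal column (denominator 4−1=3):
I_{1,1} = (4·0.599799 − 0.452567) / 3 = 0.648876
I_{2,1} = (4·0.634589 − 0.599799) / 3 = 0.646186
I_{2,2} = (16·0.646186 − 0.648876) / 15 = 0.646007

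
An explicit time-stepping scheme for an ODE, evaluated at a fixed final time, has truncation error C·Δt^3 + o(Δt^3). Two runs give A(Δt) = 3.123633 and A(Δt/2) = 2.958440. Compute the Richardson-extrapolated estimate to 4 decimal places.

2.9348

The leading error scales as Δt^3; refining by a factor of 2 reduces it by 2^3 = 8.
Extrapolated value = (8·A(Δt/2) − A(Δt)) / (8 − 1)
= (8·2.958440 − 3.123633) / 7
= 20.543887 / 7 = 2.934841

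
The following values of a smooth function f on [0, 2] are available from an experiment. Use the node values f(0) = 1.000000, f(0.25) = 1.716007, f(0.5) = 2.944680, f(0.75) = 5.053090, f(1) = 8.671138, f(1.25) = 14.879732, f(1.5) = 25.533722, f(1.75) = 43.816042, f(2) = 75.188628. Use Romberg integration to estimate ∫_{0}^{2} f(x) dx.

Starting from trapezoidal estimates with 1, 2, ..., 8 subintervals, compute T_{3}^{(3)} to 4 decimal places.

T_{0}^{(0)} (trapezoid, 1 panel, h=2.0000): 76.188628
T_{1}^{(0)} (trapezoid, 2 panels, h=1.0000): 46.765452
T_{2}^{(0)} (trapezoid, 4 panels, h=0.5000): 37.621927
T_{3}^{(0)} (trapezoid, 8 panels, h=0.2500): 35.177181
T_{1}^{(1)} = 46.765452 + (46.765452 − 76.188628)/3 = 36.957727
T_{2}^{(1)} = 37.621927 + (37.621927 − 46.765452)/3 = 34.574085
T_{3}^{(1)} = 35.177181 + (35.177181 − 37.621927)/3 = 34.362266
T_{2}^{(2)} = 34.574085 + (34.574085 − 36.957727)/15 = 34.415176
T_{3}^{(2)} = 34.362266 + (34.362266 − 34.574085)/15 = 34.348145
T_{3}^{(3)} = 34.348145 + (34.348145 − 34.415176)/63 = 34.347081

34.3471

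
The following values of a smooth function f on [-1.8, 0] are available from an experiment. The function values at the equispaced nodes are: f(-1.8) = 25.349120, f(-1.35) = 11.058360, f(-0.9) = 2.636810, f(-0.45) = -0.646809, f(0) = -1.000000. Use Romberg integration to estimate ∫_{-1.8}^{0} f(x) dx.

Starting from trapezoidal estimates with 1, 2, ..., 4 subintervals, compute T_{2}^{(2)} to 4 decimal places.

T_{0}^{(0)} (trapezoid, 1 panel, h=1.8000): 21.914208
T_{1}^{(0)} (trapezoid, 2 panels, h=0.9000): 13.330233
T_{2}^{(0)} (trapezoid, 4 panels, h=0.4500): 11.350314
T_{1}^{(1)} = 13.330233 + (13.330233 − 21.914208)/3 = 10.468908
T_{2}^{(1)} = 11.350314 + (11.350314 − 13.330233)/3 = 10.690341
T_{2}^{(2)} = 10.690341 + (10.690341 − 10.468908)/15 = 10.705103

10.7051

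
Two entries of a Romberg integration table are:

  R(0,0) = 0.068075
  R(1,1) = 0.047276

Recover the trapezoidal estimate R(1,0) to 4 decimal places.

From R(1,1) = (4·R(1,0) − R(0,0))/3, solve for R(1,0):
4·R(1,0) = 3·0.047276 + 0.068075 = 0.209903
R(1,0) = 0.052476

0.0525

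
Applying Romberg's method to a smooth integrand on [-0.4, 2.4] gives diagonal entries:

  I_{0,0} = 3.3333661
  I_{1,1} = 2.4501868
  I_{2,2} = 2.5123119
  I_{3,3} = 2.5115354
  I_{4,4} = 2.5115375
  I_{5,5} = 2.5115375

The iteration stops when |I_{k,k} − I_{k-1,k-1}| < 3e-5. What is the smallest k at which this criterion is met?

k = 4

|I_{1,1} − I_{0,0}| = 0.8831793 ≥ 3e-5
|I_{2,2} − I_{1,1}| = 0.0621251 ≥ 3e-5
|I_{3,3} − I_{2,2}| = 0.0007765 ≥ 3e-5
|I_{4,4} − I_{3,3}| = 0.0000021 < 3e-5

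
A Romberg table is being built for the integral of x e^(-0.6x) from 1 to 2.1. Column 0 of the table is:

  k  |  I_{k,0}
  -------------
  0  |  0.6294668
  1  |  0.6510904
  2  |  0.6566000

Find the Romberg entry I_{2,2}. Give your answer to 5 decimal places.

Richardson extrapolation on the trapezoidal column (denominator 4−1=3):
I_{1,1} = (4·0.6510904 − 0.6294668) / 3 = 0.6582983
I_{2,1} = 0.6566000 + (0.6566000 − 0.6510904)/3 = 0.6584365
I_{2,2} = (16·0.6584365 − 0.6582983) / 15 = 0.6584457

0.65845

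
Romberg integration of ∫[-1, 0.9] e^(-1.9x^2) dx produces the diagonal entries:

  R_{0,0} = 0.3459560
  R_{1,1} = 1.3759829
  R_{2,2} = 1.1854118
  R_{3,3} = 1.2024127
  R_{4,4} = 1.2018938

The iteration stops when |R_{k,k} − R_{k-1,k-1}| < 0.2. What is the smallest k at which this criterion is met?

k = 2

|R_{1,1} − R_{0,0}| = 1.0300269 ≥ 0.2
|R_{2,2} − R_{1,1}| = 0.1905711 < 0.2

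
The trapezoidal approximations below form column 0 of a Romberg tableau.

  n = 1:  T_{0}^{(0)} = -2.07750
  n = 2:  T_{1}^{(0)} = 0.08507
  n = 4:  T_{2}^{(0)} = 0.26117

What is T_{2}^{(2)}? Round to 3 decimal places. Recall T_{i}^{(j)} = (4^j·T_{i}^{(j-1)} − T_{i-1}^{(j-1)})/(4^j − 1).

T_{1}^{(1)} = (4·0.08507 − (-2.07750)) / 3 = 0.80593
T_{2}^{(1)} = 0.26117 + (0.26117 − 0.08507)/3 = 0.31987
T_{2}^{(2)} = (16·0.31987 − 0.80593) / 15 = 0.28747
(Column j=1 coincides with Simpson's rule on the same nodes.)

0.287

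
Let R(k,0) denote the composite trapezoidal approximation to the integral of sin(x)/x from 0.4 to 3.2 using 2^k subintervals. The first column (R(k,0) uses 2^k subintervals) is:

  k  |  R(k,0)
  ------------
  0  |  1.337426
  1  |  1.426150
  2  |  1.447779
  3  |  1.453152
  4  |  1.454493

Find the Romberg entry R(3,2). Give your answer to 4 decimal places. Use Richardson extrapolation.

1.4549

R(2,1) = (4·1.447779 − 1.426150) / 3 = 1.454989
R(3,1) = (4·1.453152 − 1.447779) / 3 = 1.454943
R(3,2) = 1.454943 + (1.454943 − 1.454989)/15 = 1.454940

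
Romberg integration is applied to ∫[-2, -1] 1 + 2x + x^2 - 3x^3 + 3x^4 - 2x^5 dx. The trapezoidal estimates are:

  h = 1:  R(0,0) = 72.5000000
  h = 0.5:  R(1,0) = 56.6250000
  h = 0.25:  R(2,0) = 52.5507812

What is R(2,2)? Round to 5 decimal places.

51.18333

Richardson extrapolation on the trapezoidal column (denominator 4−1=3):
R(1,1) = 56.6250000 + (56.6250000 − 72.5000000)/3 = 51.3333333
R(2,1) = 52.5507812 + (52.5507812 − 56.6250000)/3 = 51.1927083
R(2,2) = 51.1927083 + (51.1927083 − 51.3333333)/15 = 51.1833333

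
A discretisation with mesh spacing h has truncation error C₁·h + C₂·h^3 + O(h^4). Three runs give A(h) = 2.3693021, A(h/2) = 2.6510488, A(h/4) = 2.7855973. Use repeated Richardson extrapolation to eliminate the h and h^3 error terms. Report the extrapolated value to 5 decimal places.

First eliminate the h term (factor 2^1 = 2):
  B₁ = (2·2.6510488 − 2.3693021)/1 = 2.9327955
  B₂ = (2·2.7855973 − 2.6510488)/1 = 2.9201458
Then eliminate the h^3 term (factor 2^3 = 8):
  (8·2.9201458 − 2.9327955)/7 = 2.9183387

2.91834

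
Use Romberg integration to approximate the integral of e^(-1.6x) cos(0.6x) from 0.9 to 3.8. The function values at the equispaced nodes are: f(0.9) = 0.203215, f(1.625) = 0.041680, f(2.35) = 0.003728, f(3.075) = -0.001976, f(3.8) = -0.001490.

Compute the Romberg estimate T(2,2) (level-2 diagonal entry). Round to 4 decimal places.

T(0,0) (trapezoid, 1 panel, h=2.9000): 0.292501
T(1,0) (trapezoid, 2 panels, h=1.4500): 0.151656
T(2,0) (trapezoid, 4 panels, h=0.7250): 0.104614
T(1,1) = 0.151656 + (0.151656 − 0.292501)/3 = 0.104708
T(2,1) = 0.104614 + (0.104614 − 0.151656)/3 = 0.088933
T(2,2) = 0.088933 + (0.088933 − 0.104708)/15 = 0.087881

0.0879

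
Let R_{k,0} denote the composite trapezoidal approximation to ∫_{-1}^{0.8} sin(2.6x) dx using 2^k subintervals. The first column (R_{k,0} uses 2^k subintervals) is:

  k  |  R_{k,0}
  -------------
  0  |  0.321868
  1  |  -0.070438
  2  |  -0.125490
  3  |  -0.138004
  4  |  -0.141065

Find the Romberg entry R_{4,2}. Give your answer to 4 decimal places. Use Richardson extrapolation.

Richardson extrapolation on the trapezoidal column (denominator 4−1=3):
R_{3,1} = (4·(-0.138004) − (-0.125490)) / 3 = -0.142175
R_{4,1} = (4·(-0.141065) − (-0.138004)) / 3 = -0.142085
R_{4,2} = (16·(-0.142085) − (-0.142175)) / 15 = -0.142079

-0.1421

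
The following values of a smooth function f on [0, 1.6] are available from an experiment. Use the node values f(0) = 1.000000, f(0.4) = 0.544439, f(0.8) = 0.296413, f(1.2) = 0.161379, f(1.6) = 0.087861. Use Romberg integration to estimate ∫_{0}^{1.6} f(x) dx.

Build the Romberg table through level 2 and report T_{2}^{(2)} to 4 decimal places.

0.6001

T_{0}^{(0)} (trapezoid, 1 panel, h=1.6000): 0.870289
T_{1}^{(0)} (trapezoid, 2 panels, h=0.8000): 0.672275
T_{2}^{(0)} (trapezoid, 4 panels, h=0.4000): 0.618465
T_{1}^{(1)} = 0.672275 + (0.672275 − 0.870289)/3 = 0.606270
T_{2}^{(1)} = 0.618465 + (0.618465 − 0.672275)/3 = 0.600528
T_{2}^{(2)} = 0.600528 + (0.600528 − 0.606270)/15 = 0.600145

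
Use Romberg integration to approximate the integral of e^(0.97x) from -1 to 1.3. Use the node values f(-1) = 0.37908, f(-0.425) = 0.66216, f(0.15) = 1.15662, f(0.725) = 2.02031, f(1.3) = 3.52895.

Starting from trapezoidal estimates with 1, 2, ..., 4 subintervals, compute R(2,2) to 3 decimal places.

3.247

R(0,0) (trapezoid, 1 panel, h=2.3000): 4.49423
R(1,0) (trapezoid, 2 panels, h=1.1500): 3.57723
R(2,0) (trapezoid, 4 panels, h=0.5750): 3.33104
R(1,1) = 3.57723 + (3.57723 − 4.49423)/3 = 3.27156
R(2,1) = 3.33104 + (3.33104 − 3.57723)/3 = 3.24898
R(2,2) = 3.24898 + (3.24898 − 3.27156)/15 = 3.24747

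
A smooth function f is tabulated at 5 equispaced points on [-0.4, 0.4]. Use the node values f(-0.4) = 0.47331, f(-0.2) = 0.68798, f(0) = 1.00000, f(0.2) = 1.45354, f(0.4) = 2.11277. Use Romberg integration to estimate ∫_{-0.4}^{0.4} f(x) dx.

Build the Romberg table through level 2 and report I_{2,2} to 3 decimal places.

I_{0,0} (trapezoid, 1 panel, h=0.8000): 1.03443
I_{1,0} (trapezoid, 2 panels, h=0.4000): 0.91722
I_{2,0} (trapezoid, 4 panels, h=0.2000): 0.88691
I_{1,1} = 0.91722 + (0.91722 − 1.03443)/3 = 0.87815
I_{2,1} = 0.88691 + (0.88691 − 0.91722)/3 = 0.87681
I_{2,2} = 0.87681 + (0.87681 − 0.87815)/15 = 0.87672

0.877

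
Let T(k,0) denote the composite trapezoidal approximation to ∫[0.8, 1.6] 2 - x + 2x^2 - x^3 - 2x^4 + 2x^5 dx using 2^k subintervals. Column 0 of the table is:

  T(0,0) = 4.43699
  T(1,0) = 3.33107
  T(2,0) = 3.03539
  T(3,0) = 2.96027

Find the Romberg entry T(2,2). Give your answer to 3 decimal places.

2.935

Richardson extrapolation on the trapezoidal column (denominator 4−1=3):
T(1,1) = (4·3.33107 − 4.43699) / 3 = 2.96243
T(2,1) = 3.03539 + (3.03539 − 3.33107)/3 = 2.93683
T(2,2) = (16·2.93683 − 2.96243) / 15 = 2.93512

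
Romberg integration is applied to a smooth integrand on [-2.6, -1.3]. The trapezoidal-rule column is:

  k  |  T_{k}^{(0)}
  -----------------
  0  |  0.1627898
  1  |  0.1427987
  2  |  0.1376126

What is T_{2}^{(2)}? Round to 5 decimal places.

0.13587

T_{1}^{(1)} = 0.1427987 + (0.1427987 − 0.1627898)/3 = 0.1361350
T_{2}^{(1)} = (4·0.1376126 − 0.1427987) / 3 = 0.1358839
T_{2}^{(2)} = 0.1358839 + (0.1358839 − 0.1361350)/15 = 0.1358672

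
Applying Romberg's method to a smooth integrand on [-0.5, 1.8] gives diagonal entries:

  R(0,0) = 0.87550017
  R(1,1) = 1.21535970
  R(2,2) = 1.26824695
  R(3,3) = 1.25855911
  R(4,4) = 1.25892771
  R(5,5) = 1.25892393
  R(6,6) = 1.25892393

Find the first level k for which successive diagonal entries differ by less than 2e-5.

|R(1,1) − R(0,0)| = 0.33985953 ≥ 2e-5
|R(2,2) − R(1,1)| = 0.05288725 ≥ 2e-5
|R(3,3) − R(2,2)| = 0.00968784 ≥ 2e-5
|R(4,4) − R(3,3)| = 0.00036860 ≥ 2e-5
|R(5,5) − R(4,4)| = 0.00000378 < 2e-5

k = 5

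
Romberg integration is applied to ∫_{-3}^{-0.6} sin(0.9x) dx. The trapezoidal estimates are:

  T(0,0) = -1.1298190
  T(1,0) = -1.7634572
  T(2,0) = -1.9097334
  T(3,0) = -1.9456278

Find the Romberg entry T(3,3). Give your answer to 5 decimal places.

T(1,1) = (4·(-1.7634572) − (-1.1298190)) / 3 = -1.9746699
T(2,1) = -1.9097334 + (-1.9097334 − (-1.7634572))/3 = -1.9584921
T(3,1) = (4·(-1.9456278) − (-1.9097334)) / 3 = -1.9575926
T(2,2) = (16·(-1.9584921) − (-1.9746699)) / 15 = -1.9574136
T(3,2) = -1.9575926 + (-1.9575926 − (-1.9584921))/15 = -1.9575326
T(3,3) = (64·(-1.9575326) − (-1.9574136)) / 63 = -1.9575345
(Column j=1 coincides with Simpson's rule on the same nodes.)

-1.95753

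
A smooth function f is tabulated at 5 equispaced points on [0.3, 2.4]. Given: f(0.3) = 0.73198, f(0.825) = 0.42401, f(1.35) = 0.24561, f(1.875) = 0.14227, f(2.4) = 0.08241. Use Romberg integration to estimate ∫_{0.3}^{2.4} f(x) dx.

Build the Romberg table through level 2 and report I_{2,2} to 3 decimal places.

0.625

I_{0,0} (trapezoid, 1 panel, h=2.1000): 0.85511
I_{1,0} (trapezoid, 2 panels, h=1.0500): 0.68545
I_{2,0} (trapezoid, 4 panels, h=0.5250): 0.64002
I_{1,1} = 0.68545 + (0.68545 − 0.85511)/3 = 0.62890
I_{2,1} = 0.64002 + (0.64002 − 0.68545)/3 = 0.62488
I_{2,2} = 0.62488 + (0.62488 − 0.62890)/15 = 0.62461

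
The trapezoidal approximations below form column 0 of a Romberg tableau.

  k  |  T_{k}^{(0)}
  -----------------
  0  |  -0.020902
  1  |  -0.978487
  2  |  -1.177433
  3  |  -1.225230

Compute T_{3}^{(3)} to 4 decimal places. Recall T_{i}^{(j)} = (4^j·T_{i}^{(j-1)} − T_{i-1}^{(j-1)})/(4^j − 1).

-1.2410

Richardson extrapolation on the trapezoidal column (denominator 4−1=3):
T_{1}^{(1)} = -0.978487 + (-0.978487 − (-0.020902))/3 = -1.297682
T_{2}^{(1)} = -1.177433 + (-1.177433 − (-0.978487))/3 = -1.243748
T_{3}^{(1)} = -1.225230 + (-1.225230 − (-1.177433))/3 = -1.241162
T_{2}^{(2)} = -1.243748 + (-1.243748 − (-1.297682))/15 = -1.240152
T_{3}^{(2)} = (16·(-1.241162) − (-1.243748)) / 15 = -1.240990
T_{3}^{(3)} = -1.240990 + (-1.240990 − (-1.240152))/63 = -1.241003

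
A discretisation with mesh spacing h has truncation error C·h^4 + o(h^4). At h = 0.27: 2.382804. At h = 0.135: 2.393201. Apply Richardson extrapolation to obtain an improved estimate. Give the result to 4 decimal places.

2.3939

Extrapolated value = (16·A(h/2) − A(h)) / (16 − 1)
= (16·2.393201 − 2.382804) / 15
= 35.908412 / 15 = 2.393894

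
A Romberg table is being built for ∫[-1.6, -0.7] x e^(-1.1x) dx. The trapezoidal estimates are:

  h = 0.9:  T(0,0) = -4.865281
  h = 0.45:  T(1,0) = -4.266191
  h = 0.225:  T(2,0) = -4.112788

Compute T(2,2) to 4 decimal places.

T(1,1) = -4.266191 + (-4.266191 − (-4.865281))/3 = -4.066494
T(2,1) = -4.112788 + (-4.112788 − (-4.266191))/3 = -4.061654
T(2,2) = -4.061654 + (-4.061654 − (-4.066494))/15 = -4.061331

-4.0613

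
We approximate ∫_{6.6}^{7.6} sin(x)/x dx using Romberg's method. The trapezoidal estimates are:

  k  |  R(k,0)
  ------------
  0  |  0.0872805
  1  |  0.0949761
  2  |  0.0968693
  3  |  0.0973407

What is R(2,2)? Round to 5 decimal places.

R(1,1) = 0.0949761 + (0.0949761 − 0.0872805)/3 = 0.0975413
R(2,1) = (4·0.0968693 − 0.0949761) / 3 = 0.0975004
R(2,2) = 0.0975004 + (0.0975004 − 0.0975413)/15 = 0.0974977

0.09750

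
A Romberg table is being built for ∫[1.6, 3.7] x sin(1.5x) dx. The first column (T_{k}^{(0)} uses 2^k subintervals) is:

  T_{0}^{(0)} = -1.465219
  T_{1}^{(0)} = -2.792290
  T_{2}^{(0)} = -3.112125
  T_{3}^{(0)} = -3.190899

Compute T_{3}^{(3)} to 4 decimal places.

Richardson extrapolation on the trapezoidal column (denominator 4−1=3):
T_{1}^{(1)} = (4·(-2.792290) − (-1.465219)) / 3 = -3.234647
T_{2}^{(1)} = (4·(-3.112125) − (-2.792290)) / 3 = -3.218737
T_{3}^{(1)} = (4·(-3.190899) − (-3.112125)) / 3 = -3.217157
T_{2}^{(2)} = (16·(-3.218737) − (-3.234647)) / 15 = -3.217676
T_{3}^{(2)} = (16·(-3.217157) − (-3.218737)) / 15 = -3.217052
T_{3}^{(3)} = -3.217052 + (-3.217052 − (-3.217676))/63 = -3.217042

-3.2170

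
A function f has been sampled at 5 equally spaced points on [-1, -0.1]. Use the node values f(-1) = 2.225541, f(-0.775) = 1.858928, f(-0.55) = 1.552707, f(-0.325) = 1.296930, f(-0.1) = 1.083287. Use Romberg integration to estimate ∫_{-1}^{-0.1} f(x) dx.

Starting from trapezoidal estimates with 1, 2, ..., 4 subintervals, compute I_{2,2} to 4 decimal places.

I_{0,0} (trapezoid, 1 panel, h=0.9000): 1.488973
I_{1,0} (trapezoid, 2 panels, h=0.4500): 1.443204
I_{2,0} (trapezoid, 4 panels, h=0.2250): 1.431670
I_{1,1} = 1.443204 + (1.443204 − 1.488973)/3 = 1.427948
I_{2,1} = 1.431670 + (1.431670 − 1.443204)/3 = 1.427825
I_{2,2} = 1.427825 + (1.427825 − 1.427948)/15 = 1.427817

1.4278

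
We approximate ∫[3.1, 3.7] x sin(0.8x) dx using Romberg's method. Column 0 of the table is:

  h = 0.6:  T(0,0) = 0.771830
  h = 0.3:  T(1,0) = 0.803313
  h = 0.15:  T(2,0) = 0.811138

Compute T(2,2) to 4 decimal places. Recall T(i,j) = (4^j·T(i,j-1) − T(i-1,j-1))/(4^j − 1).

Richardson extrapolation on the trapezoidal column (denominator 4−1=3):
T(1,1) = (4·0.803313 − 0.771830) / 3 = 0.813807
T(2,1) = (4·0.811138 − 0.803313) / 3 = 0.813746
T(2,2) = (16·0.813746 − 0.813807) / 15 = 0.813742

0.8137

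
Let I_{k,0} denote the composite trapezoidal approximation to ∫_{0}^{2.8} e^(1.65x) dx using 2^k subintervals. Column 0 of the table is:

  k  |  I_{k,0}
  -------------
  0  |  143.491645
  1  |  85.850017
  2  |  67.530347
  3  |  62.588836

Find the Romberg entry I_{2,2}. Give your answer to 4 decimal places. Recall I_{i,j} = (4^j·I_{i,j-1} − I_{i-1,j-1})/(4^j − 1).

61.0763

Richardson extrapolation on the trapezoidal column (denominator 4−1=3):
I_{1,1} = 85.850017 + (85.850017 − 143.491645)/3 = 66.636141
I_{2,1} = (4·67.530347 − 85.850017) / 3 = 61.423790
I_{2,2} = (16·61.423790 − 66.636141) / 15 = 61.076300
(Column j=1 coincides with Simpson's rule on the same nodes.)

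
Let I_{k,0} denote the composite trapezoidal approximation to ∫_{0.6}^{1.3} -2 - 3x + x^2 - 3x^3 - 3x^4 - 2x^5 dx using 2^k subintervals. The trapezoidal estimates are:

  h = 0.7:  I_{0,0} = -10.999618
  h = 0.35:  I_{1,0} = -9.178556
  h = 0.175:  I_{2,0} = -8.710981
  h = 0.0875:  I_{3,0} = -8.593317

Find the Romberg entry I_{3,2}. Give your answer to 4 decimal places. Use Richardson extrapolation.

-8.5540

Richardson extrapolation on the trapezoidal column (denominator 4−1=3):
I_{2,1} = -8.710981 + (-8.710981 − (-9.178556))/3 = -8.555123
I_{3,1} = -8.593317 + (-8.593317 − (-8.710981))/3 = -8.554096
I_{3,2} = (16·(-8.554096) − (-8.555123)) / 15 = -8.554028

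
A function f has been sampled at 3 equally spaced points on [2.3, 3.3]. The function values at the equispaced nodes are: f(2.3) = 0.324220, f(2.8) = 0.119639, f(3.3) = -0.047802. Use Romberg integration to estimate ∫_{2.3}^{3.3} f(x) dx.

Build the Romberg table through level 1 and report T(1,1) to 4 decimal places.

T(0,0) (trapezoid, 1 panel, h=1.0000): 0.138209
T(1,0) (trapezoid, 2 panels, h=0.5000): 0.128924
T(1,1) = 0.128924 + (0.128924 − 0.138209)/3 = 0.125829

0.1258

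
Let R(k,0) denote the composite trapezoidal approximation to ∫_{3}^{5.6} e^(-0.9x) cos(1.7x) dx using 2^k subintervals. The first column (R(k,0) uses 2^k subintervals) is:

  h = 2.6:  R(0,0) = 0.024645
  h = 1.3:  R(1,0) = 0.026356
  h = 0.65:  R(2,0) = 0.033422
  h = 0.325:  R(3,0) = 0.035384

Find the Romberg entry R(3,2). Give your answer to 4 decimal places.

Richardson extrapolation on the trapezoidal column (denominator 4−1=3):
R(2,1) = 0.033422 + (0.033422 − 0.026356)/3 = 0.035777
R(3,1) = 0.035384 + (0.035384 − 0.033422)/3 = 0.036038
R(3,2) = (16·0.036038 − 0.035777) / 15 = 0.036055

0.0361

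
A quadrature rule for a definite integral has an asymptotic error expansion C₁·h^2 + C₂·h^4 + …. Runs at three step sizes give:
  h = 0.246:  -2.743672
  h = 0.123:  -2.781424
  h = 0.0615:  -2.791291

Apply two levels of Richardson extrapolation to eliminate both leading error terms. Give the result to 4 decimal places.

First eliminate the h^2 term (factor 2^2 = 4):
  B₁ = (4·(-2.781424) − (-2.743672))/3 = -2.794008
  B₂ = (4·(-2.791291) − (-2.781424))/3 = -2.794580
Then eliminate the h^4 term (factor 2^4 = 16):
  (16·(-2.794580) − (-2.794008))/15 = -2.794618

-2.7946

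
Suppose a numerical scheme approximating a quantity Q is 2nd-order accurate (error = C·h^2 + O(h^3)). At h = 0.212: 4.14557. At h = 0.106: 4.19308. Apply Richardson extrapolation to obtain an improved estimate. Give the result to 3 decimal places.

The leading error scales as h^2; refining by a factor of 2 reduces it by 2^2 = 4.
Extrapolated value = (4·A(h/2) − A(h)) / (4 − 1)
= (4·4.19308 − 4.14557) / 3
= 12.62675 / 3 = 4.20892

4.209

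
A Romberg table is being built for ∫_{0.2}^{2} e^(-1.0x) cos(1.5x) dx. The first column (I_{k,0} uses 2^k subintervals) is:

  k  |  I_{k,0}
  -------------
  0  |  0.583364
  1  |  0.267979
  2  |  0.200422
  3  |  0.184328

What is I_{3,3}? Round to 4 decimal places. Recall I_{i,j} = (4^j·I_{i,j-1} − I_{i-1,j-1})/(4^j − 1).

I_{1,1} = (4·0.267979 − 0.583364) / 3 = 0.162851
I_{2,1} = (4·0.200422 − 0.267979) / 3 = 0.177903
I_{3,1} = (4·0.184328 − 0.200422) / 3 = 0.178963
I_{2,2} = (16·0.177903 − 0.162851) / 15 = 0.178906
I_{3,2} = 0.178963 + (0.178963 − 0.177903)/15 = 0.179034
I_{3,3} = 0.179034 + (0.179034 − 0.178906)/63 = 0.179036

0.1790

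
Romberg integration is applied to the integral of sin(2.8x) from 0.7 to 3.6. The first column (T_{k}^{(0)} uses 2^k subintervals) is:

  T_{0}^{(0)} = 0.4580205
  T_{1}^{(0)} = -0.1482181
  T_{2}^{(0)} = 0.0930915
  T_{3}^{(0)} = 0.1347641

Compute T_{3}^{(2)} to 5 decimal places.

0.14700

Richardson extrapolation on the trapezoidal column (denominator 4−1=3):
T_{2}^{(1)} = 0.0930915 + (0.0930915 − (-0.1482181))/3 = 0.1735280
T_{3}^{(1)} = 0.1347641 + (0.1347641 − 0.0930915)/3 = 0.1486550
T_{3}^{(2)} = (16·0.1486550 − 0.1735280) / 15 = 0.1469968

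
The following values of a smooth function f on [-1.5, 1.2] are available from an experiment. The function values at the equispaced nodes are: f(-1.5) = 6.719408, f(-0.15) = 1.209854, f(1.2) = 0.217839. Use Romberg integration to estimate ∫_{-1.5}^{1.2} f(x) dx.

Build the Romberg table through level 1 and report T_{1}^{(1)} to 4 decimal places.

5.2995

T_{0}^{(0)} (trapezoid, 1 panel, h=2.7000): 9.365283
T_{1}^{(0)} (trapezoid, 2 panels, h=1.3500): 6.315945
T_{1}^{(1)} = 6.315945 + (6.315945 − 9.365283)/3 = 5.299499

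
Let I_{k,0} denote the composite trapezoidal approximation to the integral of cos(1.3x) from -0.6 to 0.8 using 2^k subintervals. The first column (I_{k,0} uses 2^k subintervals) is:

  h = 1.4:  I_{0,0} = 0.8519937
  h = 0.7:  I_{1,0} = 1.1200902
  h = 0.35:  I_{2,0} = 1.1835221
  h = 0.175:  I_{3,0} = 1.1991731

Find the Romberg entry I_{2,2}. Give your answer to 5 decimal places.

I_{1,1} = 1.1200902 + (1.1200902 − 0.8519937)/3 = 1.2094557
I_{2,1} = (4·1.1835221 − 1.1200902) / 3 = 1.2046661
I_{2,2} = (16·1.2046661 − 1.2094557) / 15 = 1.2043468
(Column j=1 coincides with Simpson's rule on the same nodes.)

1.20435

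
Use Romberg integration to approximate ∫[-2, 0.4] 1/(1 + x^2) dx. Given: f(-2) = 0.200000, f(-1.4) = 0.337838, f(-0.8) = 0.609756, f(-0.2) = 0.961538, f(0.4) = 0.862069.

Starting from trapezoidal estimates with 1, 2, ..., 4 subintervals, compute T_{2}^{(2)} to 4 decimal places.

1.5022

T_{0}^{(0)} (trapezoid, 1 panel, h=2.4000): 1.274483
T_{1}^{(0)} (trapezoid, 2 panels, h=1.2000): 1.368949
T_{2}^{(0)} (trapezoid, 4 panels, h=0.6000): 1.464100
T_{1}^{(1)} = 1.368949 + (1.368949 − 1.274483)/3 = 1.400438
T_{2}^{(1)} = 1.464100 + (1.464100 − 1.368949)/3 = 1.495817
T_{2}^{(2)} = 1.495817 + (1.495817 − 1.400438)/15 = 1.502176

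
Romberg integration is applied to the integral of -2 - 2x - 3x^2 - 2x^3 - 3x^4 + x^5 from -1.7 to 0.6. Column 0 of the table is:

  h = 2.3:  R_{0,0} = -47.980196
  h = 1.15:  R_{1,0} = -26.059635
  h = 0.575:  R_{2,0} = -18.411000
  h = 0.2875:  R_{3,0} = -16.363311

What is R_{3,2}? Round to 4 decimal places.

R_{2,1} = -18.411000 + (-18.411000 − (-26.059635))/3 = -15.861455
R_{3,1} = -16.363311 + (-16.363311 − (-18.411000))/3 = -15.680748
R_{3,2} = (16·(-15.680748) − (-15.861455)) / 15 = -15.668701

-15.6687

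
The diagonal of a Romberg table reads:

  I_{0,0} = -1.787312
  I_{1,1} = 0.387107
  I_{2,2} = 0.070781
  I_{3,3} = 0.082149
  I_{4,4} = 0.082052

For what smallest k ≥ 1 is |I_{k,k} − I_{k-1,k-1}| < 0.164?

|I_{1,1} − I_{0,0}| = 2.174419 ≥ 0.164
|I_{2,2} − I_{1,1}| = 0.316326 ≥ 0.164
|I_{3,3} − I_{2,2}| = 0.011368 < 0.164

k = 3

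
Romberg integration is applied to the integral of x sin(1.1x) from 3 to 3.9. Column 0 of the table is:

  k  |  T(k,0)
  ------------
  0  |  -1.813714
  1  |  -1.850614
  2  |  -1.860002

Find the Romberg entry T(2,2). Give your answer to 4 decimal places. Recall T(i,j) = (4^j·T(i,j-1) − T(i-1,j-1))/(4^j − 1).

Richardson extrapolation on the trapezoidal column (denominator 4−1=3):
T(1,1) = (4·(-1.850614) − (-1.813714)) / 3 = -1.862914
T(2,1) = (4·(-1.860002) − (-1.850614)) / 3 = -1.863131
T(2,2) = (16·(-1.863131) − (-1.862914)) / 15 = -1.863145

-1.8631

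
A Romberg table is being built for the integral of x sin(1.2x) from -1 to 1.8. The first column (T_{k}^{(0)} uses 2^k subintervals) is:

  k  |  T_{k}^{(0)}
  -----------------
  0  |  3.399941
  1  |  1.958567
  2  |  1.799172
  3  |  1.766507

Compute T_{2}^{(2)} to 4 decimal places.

Richardson extrapolation on the trapezoidal column (denominator 4−1=3):
T_{1}^{(1)} = 1.958567 + (1.958567 − 3.399941)/3 = 1.478109
T_{2}^{(1)} = (4·1.799172 − 1.958567) / 3 = 1.746040
T_{2}^{(2)} = (16·1.746040 − 1.478109) / 15 = 1.763902

1.7639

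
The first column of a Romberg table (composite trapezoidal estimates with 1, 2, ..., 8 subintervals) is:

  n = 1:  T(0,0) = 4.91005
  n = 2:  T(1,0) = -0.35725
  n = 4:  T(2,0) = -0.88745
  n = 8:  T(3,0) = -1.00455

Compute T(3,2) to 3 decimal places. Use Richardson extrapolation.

-1.042

Richardson extrapolation on the trapezoidal column (denominator 4−1=3):
T(2,1) = (4·(-0.88745) − (-0.35725)) / 3 = -1.06418
T(3,1) = (4·(-1.00455) − (-0.88745)) / 3 = -1.04358
T(3,2) = -1.04358 + (-1.04358 − (-1.06418))/15 = -1.04221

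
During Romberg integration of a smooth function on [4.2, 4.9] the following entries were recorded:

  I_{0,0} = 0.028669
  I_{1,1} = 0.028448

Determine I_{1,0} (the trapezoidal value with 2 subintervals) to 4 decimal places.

From I_{1,1} = (4·I_{1,0} − I_{0,0})/3, solve for I_{1,0}:
4·I_{1,0} = 3·0.028448 + 0.028669 = 0.114013
I_{1,0} = 0.028503

0.0285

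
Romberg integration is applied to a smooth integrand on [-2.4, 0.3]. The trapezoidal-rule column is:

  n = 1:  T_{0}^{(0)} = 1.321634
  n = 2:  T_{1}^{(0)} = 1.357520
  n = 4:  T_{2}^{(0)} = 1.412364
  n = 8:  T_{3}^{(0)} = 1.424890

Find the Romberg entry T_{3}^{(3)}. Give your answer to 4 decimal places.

Richardson extrapolation on the trapezoidal column (denominator 4−1=3):
T_{1}^{(1)} = 1.357520 + (1.357520 − 1.321634)/3 = 1.369482
T_{2}^{(1)} = 1.412364 + (1.412364 − 1.357520)/3 = 1.430645
T_{3}^{(1)} = (4·1.424890 − 1.412364) / 3 = 1.429065
T_{2}^{(2)} = (16·1.430645 − 1.369482) / 15 = 1.434723
T_{3}^{(2)} = 1.429065 + (1.429065 − 1.430645)/15 = 1.428960
T_{3}^{(3)} = 1.428960 + (1.428960 − 1.434723)/63 = 1.428869

1.4289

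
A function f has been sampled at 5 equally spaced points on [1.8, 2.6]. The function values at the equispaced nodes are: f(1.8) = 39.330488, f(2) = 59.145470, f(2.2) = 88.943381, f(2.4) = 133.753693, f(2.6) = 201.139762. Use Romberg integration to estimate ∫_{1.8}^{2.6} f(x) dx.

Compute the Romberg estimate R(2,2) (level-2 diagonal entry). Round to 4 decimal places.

R(0,0) (trapezoid, 1 panel, h=0.8000): 96.188100
R(1,0) (trapezoid, 2 panels, h=0.4000): 83.671402
R(2,0) (trapezoid, 4 panels, h=0.2000): 80.415534
R(1,1) = 83.671402 + (83.671402 − 96.188100)/3 = 79.499169
R(2,1) = 80.415534 + (80.415534 − 83.671402)/3 = 79.330245
R(2,2) = 79.330245 + (79.330245 − 79.499169)/15 = 79.318983

79.3190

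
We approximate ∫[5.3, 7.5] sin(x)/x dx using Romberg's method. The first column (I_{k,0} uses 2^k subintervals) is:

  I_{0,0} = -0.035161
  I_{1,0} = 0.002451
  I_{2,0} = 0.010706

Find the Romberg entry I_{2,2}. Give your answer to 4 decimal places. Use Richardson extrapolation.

0.0134

Richardson extrapolation on the trapezoidal column (denominator 4−1=3):
I_{1,1} = (4·0.002451 − (-0.035161)) / 3 = 0.014988
I_{2,1} = (4·0.010706 − 0.002451) / 3 = 0.013458
I_{2,2} = (16·0.013458 − 0.014988) / 15 = 0.013356
(Column j=1 coincides with Simpson's rule on the same nodes.)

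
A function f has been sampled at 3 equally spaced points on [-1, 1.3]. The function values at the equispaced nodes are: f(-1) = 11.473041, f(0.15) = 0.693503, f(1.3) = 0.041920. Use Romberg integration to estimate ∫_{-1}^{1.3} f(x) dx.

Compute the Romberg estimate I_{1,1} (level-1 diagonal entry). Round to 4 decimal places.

I_{0,0} (trapezoid, 1 panel, h=2.3000): 13.242205
I_{1,0} (trapezoid, 2 panels, h=1.1500): 7.418631
I_{1,1} = 7.418631 + (7.418631 − 13.242205)/3 = 5.477440

5.4774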